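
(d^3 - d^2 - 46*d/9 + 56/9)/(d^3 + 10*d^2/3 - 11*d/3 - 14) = (d - 4/3)/(d + 3)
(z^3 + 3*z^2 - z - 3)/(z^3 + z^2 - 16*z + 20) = (z^3 + 3*z^2 - z - 3)/(z^3 + z^2 - 16*z + 20)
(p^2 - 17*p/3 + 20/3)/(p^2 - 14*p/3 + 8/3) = (3*p - 5)/(3*p - 2)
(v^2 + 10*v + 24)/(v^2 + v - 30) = (v + 4)/(v - 5)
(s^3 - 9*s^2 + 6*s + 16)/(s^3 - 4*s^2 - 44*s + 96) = (s + 1)/(s + 6)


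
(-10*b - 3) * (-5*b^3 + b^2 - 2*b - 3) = 50*b^4 + 5*b^3 + 17*b^2 + 36*b + 9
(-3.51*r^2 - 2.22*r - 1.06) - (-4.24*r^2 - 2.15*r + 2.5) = 0.73*r^2 - 0.0700000000000003*r - 3.56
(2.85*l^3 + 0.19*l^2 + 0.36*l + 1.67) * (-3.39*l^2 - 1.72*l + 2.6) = -9.6615*l^5 - 5.5461*l^4 + 5.8628*l^3 - 5.7865*l^2 - 1.9364*l + 4.342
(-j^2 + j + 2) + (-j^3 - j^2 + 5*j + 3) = -j^3 - 2*j^2 + 6*j + 5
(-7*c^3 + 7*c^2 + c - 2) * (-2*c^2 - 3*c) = 14*c^5 + 7*c^4 - 23*c^3 + c^2 + 6*c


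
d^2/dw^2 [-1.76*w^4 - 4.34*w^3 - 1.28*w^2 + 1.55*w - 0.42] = -21.12*w^2 - 26.04*w - 2.56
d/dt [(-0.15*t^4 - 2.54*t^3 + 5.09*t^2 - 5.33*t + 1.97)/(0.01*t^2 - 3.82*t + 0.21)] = (-0.003*t^5 + 1.6936*t^4 + 19.2796*t^3 - 20.9907*t^2 + 2.0984*t + 6.4061)/(0.0001*t^4 - 0.0764*t^3 + 14.5966*t^2 - 1.6044*t + 0.0441)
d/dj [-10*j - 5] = -10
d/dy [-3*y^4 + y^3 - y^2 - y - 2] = -12*y^3 + 3*y^2 - 2*y - 1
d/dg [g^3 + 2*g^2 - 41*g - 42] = 3*g^2 + 4*g - 41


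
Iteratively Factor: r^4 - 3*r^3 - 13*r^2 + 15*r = (r + 3)*(r^3 - 6*r^2 + 5*r) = (r - 5)*(r + 3)*(r^2 - r) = (r - 5)*(r - 1)*(r + 3)*(r)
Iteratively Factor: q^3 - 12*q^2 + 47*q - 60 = (q - 5)*(q^2 - 7*q + 12) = (q - 5)*(q - 4)*(q - 3)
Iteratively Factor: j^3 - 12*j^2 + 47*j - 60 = (j - 4)*(j^2 - 8*j + 15) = (j - 5)*(j - 4)*(j - 3)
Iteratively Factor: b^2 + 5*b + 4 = (b + 4)*(b + 1)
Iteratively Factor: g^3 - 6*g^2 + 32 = (g - 4)*(g^2 - 2*g - 8) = (g - 4)^2*(g + 2)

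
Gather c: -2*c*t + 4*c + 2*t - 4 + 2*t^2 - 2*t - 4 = c*(4 - 2*t) + 2*t^2 - 8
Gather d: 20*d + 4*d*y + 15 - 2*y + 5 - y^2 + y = d*(4*y + 20) - y^2 - y + 20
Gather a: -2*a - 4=-2*a - 4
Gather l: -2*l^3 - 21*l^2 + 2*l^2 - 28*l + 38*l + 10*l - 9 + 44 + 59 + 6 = -2*l^3 - 19*l^2 + 20*l + 100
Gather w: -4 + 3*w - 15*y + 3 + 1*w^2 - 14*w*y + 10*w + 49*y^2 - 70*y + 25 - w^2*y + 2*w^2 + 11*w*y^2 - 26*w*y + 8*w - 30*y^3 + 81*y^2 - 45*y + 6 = w^2*(3 - y) + w*(11*y^2 - 40*y + 21) - 30*y^3 + 130*y^2 - 130*y + 30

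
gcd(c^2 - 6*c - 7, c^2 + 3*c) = 1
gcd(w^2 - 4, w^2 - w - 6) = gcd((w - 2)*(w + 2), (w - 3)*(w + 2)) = w + 2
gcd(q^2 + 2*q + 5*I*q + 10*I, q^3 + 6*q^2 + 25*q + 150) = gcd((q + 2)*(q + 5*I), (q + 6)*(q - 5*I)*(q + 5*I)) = q + 5*I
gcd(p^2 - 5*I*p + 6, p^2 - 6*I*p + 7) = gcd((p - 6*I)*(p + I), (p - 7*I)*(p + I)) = p + I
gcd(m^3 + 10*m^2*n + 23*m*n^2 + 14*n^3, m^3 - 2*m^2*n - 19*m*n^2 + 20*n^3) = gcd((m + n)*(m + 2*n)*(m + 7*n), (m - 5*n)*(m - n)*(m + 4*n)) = 1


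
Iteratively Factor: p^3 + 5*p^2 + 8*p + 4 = (p + 2)*(p^2 + 3*p + 2) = (p + 1)*(p + 2)*(p + 2)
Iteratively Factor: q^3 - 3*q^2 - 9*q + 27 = (q + 3)*(q^2 - 6*q + 9) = (q - 3)*(q + 3)*(q - 3)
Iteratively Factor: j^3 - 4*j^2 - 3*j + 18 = (j + 2)*(j^2 - 6*j + 9) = (j - 3)*(j + 2)*(j - 3)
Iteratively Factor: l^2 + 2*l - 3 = (l + 3)*(l - 1)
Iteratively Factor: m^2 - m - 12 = (m - 4)*(m + 3)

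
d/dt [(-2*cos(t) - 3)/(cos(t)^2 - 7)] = 2*(sin(t)^2 - 3*cos(t) - 8)*sin(t)/(cos(t)^2 - 7)^2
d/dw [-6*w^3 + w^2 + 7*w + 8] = -18*w^2 + 2*w + 7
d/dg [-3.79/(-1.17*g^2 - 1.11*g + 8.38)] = (-8.8686*g - 4.2069)/(1.17*g^2 + 1.11*g - 8.38)^2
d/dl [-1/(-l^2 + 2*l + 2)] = 2*(1 - l)/(-l^2 + 2*l + 2)^2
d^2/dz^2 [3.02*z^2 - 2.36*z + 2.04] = 6.04000000000000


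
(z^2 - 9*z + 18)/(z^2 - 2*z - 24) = (z - 3)/(z + 4)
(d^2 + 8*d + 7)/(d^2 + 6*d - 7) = (d + 1)/(d - 1)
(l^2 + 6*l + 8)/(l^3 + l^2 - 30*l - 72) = (l + 2)/(l^2 - 3*l - 18)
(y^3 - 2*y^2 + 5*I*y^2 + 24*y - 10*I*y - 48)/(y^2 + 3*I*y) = (y^3 + y^2*(-2 + 5*I) + 2*y*(12 - 5*I) - 48)/(y*(y + 3*I))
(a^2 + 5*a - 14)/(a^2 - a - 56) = (a - 2)/(a - 8)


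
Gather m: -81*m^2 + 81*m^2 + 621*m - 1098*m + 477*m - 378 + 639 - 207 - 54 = 0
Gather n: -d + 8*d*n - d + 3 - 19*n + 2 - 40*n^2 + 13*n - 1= -2*d - 40*n^2 + n*(8*d - 6) + 4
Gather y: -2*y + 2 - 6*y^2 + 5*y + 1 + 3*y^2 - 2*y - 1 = -3*y^2 + y + 2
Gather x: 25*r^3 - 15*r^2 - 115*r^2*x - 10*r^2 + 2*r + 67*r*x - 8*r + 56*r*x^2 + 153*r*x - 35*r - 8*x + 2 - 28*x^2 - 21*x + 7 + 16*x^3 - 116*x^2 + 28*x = 25*r^3 - 25*r^2 - 41*r + 16*x^3 + x^2*(56*r - 144) + x*(-115*r^2 + 220*r - 1) + 9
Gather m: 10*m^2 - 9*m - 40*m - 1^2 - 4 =10*m^2 - 49*m - 5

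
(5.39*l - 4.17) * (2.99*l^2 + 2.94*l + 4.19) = 16.1161*l^3 + 3.3783*l^2 + 10.3243*l - 17.4723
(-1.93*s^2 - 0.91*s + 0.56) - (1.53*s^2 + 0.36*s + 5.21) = -3.46*s^2 - 1.27*s - 4.65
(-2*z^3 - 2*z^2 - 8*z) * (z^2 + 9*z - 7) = -2*z^5 - 20*z^4 - 12*z^3 - 58*z^2 + 56*z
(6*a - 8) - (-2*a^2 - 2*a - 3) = 2*a^2 + 8*a - 5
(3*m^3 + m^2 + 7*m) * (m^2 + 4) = 3*m^5 + m^4 + 19*m^3 + 4*m^2 + 28*m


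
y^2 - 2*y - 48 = (y - 8)*(y + 6)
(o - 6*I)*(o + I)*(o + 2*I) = o^3 - 3*I*o^2 + 16*o + 12*I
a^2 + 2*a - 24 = (a - 4)*(a + 6)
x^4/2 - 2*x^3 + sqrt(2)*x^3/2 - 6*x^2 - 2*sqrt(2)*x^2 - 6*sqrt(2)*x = x*(x/2 + sqrt(2)/2)*(x - 6)*(x + 2)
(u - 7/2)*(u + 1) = u^2 - 5*u/2 - 7/2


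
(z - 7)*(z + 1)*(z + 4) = z^3 - 2*z^2 - 31*z - 28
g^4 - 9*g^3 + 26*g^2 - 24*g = g*(g - 4)*(g - 3)*(g - 2)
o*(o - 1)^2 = o^3 - 2*o^2 + o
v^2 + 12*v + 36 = (v + 6)^2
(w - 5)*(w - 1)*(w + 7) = w^3 + w^2 - 37*w + 35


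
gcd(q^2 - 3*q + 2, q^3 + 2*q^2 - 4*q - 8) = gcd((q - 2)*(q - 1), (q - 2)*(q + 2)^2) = q - 2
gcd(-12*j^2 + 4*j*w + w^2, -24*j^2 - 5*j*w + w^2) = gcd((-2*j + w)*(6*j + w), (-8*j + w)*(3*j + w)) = 1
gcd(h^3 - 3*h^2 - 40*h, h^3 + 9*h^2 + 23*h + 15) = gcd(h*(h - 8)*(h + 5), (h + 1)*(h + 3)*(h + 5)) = h + 5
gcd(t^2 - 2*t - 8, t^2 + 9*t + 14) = t + 2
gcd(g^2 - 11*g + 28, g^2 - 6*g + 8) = g - 4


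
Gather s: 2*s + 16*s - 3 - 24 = 18*s - 27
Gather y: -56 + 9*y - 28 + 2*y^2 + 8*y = 2*y^2 + 17*y - 84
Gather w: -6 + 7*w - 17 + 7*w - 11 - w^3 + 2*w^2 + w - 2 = -w^3 + 2*w^2 + 15*w - 36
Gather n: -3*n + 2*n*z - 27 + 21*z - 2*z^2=n*(2*z - 3) - 2*z^2 + 21*z - 27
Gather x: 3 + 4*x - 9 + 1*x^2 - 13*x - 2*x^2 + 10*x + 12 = -x^2 + x + 6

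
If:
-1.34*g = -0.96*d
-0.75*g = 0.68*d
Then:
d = 0.00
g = 0.00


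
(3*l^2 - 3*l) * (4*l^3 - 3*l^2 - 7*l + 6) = 12*l^5 - 21*l^4 - 12*l^3 + 39*l^2 - 18*l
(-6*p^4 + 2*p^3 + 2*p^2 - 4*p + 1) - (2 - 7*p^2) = -6*p^4 + 2*p^3 + 9*p^2 - 4*p - 1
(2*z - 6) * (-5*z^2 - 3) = -10*z^3 + 30*z^2 - 6*z + 18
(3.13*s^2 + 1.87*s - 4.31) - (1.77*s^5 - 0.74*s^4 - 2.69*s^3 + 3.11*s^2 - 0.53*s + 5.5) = -1.77*s^5 + 0.74*s^4 + 2.69*s^3 + 0.02*s^2 + 2.4*s - 9.81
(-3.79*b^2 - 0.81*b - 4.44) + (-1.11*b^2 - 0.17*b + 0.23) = -4.9*b^2 - 0.98*b - 4.21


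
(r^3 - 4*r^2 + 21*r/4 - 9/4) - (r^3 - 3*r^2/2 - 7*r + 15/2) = -5*r^2/2 + 49*r/4 - 39/4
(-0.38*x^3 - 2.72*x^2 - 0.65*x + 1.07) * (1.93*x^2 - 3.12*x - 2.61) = -0.7334*x^5 - 4.064*x^4 + 8.2237*x^3 + 11.1923*x^2 - 1.6419*x - 2.7927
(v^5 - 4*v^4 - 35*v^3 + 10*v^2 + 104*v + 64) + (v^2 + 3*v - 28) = v^5 - 4*v^4 - 35*v^3 + 11*v^2 + 107*v + 36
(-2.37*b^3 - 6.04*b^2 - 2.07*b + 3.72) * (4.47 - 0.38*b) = 0.9006*b^4 - 8.2987*b^3 - 26.2122*b^2 - 10.6665*b + 16.6284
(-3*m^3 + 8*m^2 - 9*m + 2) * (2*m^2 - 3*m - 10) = -6*m^5 + 25*m^4 - 12*m^3 - 49*m^2 + 84*m - 20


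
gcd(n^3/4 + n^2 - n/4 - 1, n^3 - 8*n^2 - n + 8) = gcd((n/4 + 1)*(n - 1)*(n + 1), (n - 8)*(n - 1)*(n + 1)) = n^2 - 1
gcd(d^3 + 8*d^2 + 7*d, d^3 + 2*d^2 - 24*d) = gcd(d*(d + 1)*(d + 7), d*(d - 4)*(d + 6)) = d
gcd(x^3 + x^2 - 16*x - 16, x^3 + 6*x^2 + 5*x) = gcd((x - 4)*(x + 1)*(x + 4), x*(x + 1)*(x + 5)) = x + 1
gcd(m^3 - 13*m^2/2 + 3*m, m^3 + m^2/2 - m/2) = m^2 - m/2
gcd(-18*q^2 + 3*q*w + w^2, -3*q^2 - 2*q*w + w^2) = 3*q - w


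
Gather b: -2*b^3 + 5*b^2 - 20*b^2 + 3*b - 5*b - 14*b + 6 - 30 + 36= -2*b^3 - 15*b^2 - 16*b + 12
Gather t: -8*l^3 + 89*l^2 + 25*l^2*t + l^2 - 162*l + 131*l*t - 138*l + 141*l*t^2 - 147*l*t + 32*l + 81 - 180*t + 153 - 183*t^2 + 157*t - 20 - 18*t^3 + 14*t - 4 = -8*l^3 + 90*l^2 - 268*l - 18*t^3 + t^2*(141*l - 183) + t*(25*l^2 - 16*l - 9) + 210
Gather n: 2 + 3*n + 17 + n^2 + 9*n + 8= n^2 + 12*n + 27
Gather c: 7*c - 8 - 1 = 7*c - 9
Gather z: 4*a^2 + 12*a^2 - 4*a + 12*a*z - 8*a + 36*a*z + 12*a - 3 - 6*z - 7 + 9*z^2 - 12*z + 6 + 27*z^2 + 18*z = 16*a^2 + 48*a*z + 36*z^2 - 4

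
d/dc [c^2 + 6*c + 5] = 2*c + 6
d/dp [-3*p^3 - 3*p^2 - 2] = 3*p*(-3*p - 2)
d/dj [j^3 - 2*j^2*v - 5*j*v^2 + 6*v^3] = 3*j^2 - 4*j*v - 5*v^2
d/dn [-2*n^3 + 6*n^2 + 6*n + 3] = -6*n^2 + 12*n + 6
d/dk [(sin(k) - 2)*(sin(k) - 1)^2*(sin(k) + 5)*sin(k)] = (5*sin(k)^4 + 4*sin(k)^3 - 45*sin(k)^2 + 46*sin(k) - 10)*cos(k)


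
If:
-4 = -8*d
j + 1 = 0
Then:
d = 1/2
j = -1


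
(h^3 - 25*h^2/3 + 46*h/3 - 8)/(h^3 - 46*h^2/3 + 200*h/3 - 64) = (h - 1)/(h - 8)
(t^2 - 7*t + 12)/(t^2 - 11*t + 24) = (t - 4)/(t - 8)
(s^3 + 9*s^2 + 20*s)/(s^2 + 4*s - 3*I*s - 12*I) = s*(s + 5)/(s - 3*I)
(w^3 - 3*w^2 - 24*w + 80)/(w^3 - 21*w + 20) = (w - 4)/(w - 1)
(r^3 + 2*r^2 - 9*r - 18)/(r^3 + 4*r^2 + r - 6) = (r - 3)/(r - 1)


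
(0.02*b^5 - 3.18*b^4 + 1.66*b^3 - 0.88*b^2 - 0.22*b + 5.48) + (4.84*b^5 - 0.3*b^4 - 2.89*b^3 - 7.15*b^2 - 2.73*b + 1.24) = 4.86*b^5 - 3.48*b^4 - 1.23*b^3 - 8.03*b^2 - 2.95*b + 6.72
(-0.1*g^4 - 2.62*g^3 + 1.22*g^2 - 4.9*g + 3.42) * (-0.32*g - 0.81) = 0.032*g^5 + 0.9194*g^4 + 1.7318*g^3 + 0.5798*g^2 + 2.8746*g - 2.7702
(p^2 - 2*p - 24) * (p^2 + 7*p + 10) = p^4 + 5*p^3 - 28*p^2 - 188*p - 240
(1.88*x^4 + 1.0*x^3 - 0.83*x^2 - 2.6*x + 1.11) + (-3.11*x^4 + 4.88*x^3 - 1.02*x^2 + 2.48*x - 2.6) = -1.23*x^4 + 5.88*x^3 - 1.85*x^2 - 0.12*x - 1.49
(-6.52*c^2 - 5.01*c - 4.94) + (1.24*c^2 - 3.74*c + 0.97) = -5.28*c^2 - 8.75*c - 3.97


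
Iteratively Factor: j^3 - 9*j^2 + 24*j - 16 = (j - 4)*(j^2 - 5*j + 4) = (j - 4)^2*(j - 1)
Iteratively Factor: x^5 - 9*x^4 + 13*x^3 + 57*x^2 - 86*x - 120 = (x - 4)*(x^4 - 5*x^3 - 7*x^2 + 29*x + 30) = (x - 4)*(x + 2)*(x^3 - 7*x^2 + 7*x + 15) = (x - 4)*(x + 1)*(x + 2)*(x^2 - 8*x + 15) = (x - 5)*(x - 4)*(x + 1)*(x + 2)*(x - 3)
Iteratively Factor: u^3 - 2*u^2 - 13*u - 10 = (u + 1)*(u^2 - 3*u - 10) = (u + 1)*(u + 2)*(u - 5)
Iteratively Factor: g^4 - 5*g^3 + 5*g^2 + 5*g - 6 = (g - 1)*(g^3 - 4*g^2 + g + 6) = (g - 3)*(g - 1)*(g^2 - g - 2) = (g - 3)*(g - 2)*(g - 1)*(g + 1)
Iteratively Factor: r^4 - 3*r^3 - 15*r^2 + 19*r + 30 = (r + 1)*(r^3 - 4*r^2 - 11*r + 30) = (r - 2)*(r + 1)*(r^2 - 2*r - 15) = (r - 2)*(r + 1)*(r + 3)*(r - 5)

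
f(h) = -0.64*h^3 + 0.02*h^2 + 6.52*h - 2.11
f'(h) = -1.92*h^2 + 0.04*h + 6.52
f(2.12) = 5.70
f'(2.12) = -2.02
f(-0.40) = -4.67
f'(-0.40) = 6.20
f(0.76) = 2.58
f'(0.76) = 5.44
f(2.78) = 2.42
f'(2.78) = -8.21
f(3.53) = -7.00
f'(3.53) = -17.26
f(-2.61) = -7.61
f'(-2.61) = -6.66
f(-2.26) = -9.36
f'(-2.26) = -3.38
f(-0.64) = -6.11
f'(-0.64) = 5.71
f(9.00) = -408.37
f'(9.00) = -148.64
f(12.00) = -1026.91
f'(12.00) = -269.48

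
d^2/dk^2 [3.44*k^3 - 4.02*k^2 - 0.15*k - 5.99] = 20.64*k - 8.04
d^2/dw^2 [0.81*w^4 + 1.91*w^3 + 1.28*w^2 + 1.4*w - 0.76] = 9.72*w^2 + 11.46*w + 2.56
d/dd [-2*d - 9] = -2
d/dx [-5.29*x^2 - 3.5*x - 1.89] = -10.58*x - 3.5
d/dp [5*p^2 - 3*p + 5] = 10*p - 3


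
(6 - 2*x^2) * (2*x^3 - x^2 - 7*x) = -4*x^5 + 2*x^4 + 26*x^3 - 6*x^2 - 42*x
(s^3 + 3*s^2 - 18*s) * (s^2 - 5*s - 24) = s^5 - 2*s^4 - 57*s^3 + 18*s^2 + 432*s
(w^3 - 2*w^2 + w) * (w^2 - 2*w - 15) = w^5 - 4*w^4 - 10*w^3 + 28*w^2 - 15*w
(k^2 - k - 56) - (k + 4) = k^2 - 2*k - 60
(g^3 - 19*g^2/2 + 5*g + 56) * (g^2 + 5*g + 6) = g^5 - 9*g^4/2 - 73*g^3/2 + 24*g^2 + 310*g + 336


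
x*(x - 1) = x^2 - x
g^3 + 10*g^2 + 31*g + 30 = (g + 2)*(g + 3)*(g + 5)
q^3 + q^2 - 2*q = q*(q - 1)*(q + 2)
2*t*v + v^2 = v*(2*t + v)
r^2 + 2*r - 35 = (r - 5)*(r + 7)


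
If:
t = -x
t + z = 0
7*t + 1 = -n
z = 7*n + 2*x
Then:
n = -1/50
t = -7/50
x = 7/50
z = 7/50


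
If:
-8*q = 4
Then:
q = -1/2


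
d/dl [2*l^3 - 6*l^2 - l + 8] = 6*l^2 - 12*l - 1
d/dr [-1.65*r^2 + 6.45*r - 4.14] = 6.45 - 3.3*r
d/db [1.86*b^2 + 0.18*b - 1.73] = 3.72*b + 0.18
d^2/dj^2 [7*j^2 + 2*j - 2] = 14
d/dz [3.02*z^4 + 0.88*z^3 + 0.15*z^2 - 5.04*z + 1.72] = 12.08*z^3 + 2.64*z^2 + 0.3*z - 5.04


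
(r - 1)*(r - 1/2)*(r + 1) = r^3 - r^2/2 - r + 1/2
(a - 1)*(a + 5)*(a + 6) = a^3 + 10*a^2 + 19*a - 30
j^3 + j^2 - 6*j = j*(j - 2)*(j + 3)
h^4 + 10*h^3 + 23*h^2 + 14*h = h*(h + 1)*(h + 2)*(h + 7)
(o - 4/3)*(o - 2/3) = o^2 - 2*o + 8/9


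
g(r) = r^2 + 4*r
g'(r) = 2*r + 4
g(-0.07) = -0.28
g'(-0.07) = 3.86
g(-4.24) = 1.02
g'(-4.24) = -4.48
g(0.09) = 0.37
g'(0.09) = 4.18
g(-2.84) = -3.29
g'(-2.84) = -1.68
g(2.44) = 15.71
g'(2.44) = 8.88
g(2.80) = 19.04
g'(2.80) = 9.60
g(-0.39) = -1.41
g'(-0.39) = 3.22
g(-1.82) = -3.97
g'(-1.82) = 0.36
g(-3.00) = -3.00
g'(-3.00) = -2.00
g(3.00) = 21.00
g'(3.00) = 10.00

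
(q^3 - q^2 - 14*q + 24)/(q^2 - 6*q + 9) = (q^2 + 2*q - 8)/(q - 3)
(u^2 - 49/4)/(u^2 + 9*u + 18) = (u^2 - 49/4)/(u^2 + 9*u + 18)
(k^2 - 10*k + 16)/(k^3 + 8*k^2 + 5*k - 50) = (k - 8)/(k^2 + 10*k + 25)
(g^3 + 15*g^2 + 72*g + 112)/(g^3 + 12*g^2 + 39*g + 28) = (g + 4)/(g + 1)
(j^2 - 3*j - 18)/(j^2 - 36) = (j + 3)/(j + 6)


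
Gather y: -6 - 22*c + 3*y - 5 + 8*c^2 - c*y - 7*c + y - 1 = 8*c^2 - 29*c + y*(4 - c) - 12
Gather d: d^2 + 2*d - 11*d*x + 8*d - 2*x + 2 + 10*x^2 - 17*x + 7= d^2 + d*(10 - 11*x) + 10*x^2 - 19*x + 9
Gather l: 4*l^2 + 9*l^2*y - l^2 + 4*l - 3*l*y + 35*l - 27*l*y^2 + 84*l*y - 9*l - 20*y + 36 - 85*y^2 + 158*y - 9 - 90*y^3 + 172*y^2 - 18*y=l^2*(9*y + 3) + l*(-27*y^2 + 81*y + 30) - 90*y^3 + 87*y^2 + 120*y + 27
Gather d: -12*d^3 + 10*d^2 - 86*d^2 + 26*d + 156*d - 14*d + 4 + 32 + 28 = -12*d^3 - 76*d^2 + 168*d + 64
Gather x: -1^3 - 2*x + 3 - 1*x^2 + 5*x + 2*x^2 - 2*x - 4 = x^2 + x - 2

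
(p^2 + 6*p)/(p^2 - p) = (p + 6)/(p - 1)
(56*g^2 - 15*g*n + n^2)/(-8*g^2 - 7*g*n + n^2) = (-7*g + n)/(g + n)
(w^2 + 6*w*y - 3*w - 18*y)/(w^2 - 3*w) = (w + 6*y)/w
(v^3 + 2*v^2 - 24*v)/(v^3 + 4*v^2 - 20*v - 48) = v/(v + 2)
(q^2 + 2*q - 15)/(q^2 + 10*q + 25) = (q - 3)/(q + 5)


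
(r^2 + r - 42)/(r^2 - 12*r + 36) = (r + 7)/(r - 6)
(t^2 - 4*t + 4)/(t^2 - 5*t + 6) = (t - 2)/(t - 3)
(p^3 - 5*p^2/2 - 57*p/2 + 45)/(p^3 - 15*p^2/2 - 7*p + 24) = (p^2 - p - 30)/(p^2 - 6*p - 16)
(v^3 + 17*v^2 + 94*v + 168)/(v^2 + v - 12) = (v^2 + 13*v + 42)/(v - 3)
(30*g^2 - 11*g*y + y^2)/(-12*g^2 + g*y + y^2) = (30*g^2 - 11*g*y + y^2)/(-12*g^2 + g*y + y^2)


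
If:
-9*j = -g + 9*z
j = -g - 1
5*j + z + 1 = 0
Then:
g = -27/35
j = -8/35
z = 1/7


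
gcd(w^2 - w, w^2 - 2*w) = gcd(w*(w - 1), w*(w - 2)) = w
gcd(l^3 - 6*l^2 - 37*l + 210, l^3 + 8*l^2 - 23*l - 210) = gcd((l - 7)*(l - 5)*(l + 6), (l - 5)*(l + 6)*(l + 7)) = l^2 + l - 30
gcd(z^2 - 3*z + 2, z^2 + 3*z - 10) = z - 2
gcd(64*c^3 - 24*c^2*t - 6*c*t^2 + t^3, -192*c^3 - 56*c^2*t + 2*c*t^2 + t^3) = -32*c^2 - 4*c*t + t^2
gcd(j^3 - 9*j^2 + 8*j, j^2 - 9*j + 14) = 1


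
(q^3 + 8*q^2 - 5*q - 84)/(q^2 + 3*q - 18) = (q^2 + 11*q + 28)/(q + 6)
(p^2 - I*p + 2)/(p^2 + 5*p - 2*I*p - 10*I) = (p + I)/(p + 5)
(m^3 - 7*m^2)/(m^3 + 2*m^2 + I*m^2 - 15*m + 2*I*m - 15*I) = m^2*(m - 7)/(m^3 + m^2*(2 + I) + m*(-15 + 2*I) - 15*I)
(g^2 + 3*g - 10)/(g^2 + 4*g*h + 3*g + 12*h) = (g^2 + 3*g - 10)/(g^2 + 4*g*h + 3*g + 12*h)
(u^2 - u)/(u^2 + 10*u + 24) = u*(u - 1)/(u^2 + 10*u + 24)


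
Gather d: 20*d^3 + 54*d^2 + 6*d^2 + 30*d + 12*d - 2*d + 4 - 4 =20*d^3 + 60*d^2 + 40*d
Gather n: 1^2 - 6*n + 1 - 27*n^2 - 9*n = -27*n^2 - 15*n + 2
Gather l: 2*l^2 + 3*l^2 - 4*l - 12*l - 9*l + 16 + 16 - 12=5*l^2 - 25*l + 20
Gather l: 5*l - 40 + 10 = 5*l - 30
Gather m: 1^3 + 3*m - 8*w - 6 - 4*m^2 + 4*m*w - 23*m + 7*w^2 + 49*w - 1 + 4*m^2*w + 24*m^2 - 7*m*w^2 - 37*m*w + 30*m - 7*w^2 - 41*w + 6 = m^2*(4*w + 20) + m*(-7*w^2 - 33*w + 10)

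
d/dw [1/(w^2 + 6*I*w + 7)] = 2*(-w - 3*I)/(w^2 + 6*I*w + 7)^2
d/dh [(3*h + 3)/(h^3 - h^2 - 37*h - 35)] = 6*(1 - h)/(h^4 - 4*h^3 - 66*h^2 + 140*h + 1225)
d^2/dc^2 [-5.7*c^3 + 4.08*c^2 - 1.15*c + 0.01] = 8.16 - 34.2*c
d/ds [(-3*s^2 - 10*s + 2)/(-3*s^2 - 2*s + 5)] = 2*(-12*s^2 - 9*s - 23)/(9*s^4 + 12*s^3 - 26*s^2 - 20*s + 25)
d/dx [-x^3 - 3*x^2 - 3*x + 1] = -3*x^2 - 6*x - 3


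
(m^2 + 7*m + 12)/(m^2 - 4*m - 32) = (m + 3)/(m - 8)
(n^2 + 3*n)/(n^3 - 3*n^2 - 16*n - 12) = n*(n + 3)/(n^3 - 3*n^2 - 16*n - 12)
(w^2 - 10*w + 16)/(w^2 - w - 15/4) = 4*(-w^2 + 10*w - 16)/(-4*w^2 + 4*w + 15)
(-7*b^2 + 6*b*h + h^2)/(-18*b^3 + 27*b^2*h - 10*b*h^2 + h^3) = (7*b + h)/(18*b^2 - 9*b*h + h^2)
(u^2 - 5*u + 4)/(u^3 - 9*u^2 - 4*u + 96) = (u - 1)/(u^2 - 5*u - 24)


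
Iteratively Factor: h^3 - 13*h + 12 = (h - 1)*(h^2 + h - 12) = (h - 3)*(h - 1)*(h + 4)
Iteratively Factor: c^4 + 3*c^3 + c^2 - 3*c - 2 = (c + 2)*(c^3 + c^2 - c - 1) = (c + 1)*(c + 2)*(c^2 - 1) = (c + 1)^2*(c + 2)*(c - 1)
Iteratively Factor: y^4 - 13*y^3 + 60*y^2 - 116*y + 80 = (y - 2)*(y^3 - 11*y^2 + 38*y - 40) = (y - 4)*(y - 2)*(y^2 - 7*y + 10) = (y - 4)*(y - 2)^2*(y - 5)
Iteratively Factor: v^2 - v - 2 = (v + 1)*(v - 2)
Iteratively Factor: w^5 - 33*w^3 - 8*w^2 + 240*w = (w - 3)*(w^4 + 3*w^3 - 24*w^2 - 80*w) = w*(w - 3)*(w^3 + 3*w^2 - 24*w - 80) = w*(w - 3)*(w + 4)*(w^2 - w - 20) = w*(w - 3)*(w + 4)^2*(w - 5)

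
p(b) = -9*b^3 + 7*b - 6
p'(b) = 7 - 27*b^2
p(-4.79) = 949.59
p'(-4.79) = -612.49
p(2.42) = -116.61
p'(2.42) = -151.12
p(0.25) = -4.39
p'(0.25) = 5.31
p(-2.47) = 112.33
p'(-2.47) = -157.72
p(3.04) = -237.57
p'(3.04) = -242.52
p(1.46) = -23.79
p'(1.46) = -50.55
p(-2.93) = 199.87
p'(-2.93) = -224.79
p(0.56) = -3.66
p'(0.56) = -1.47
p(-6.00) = 1896.00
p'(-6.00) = -965.00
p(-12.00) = 15462.00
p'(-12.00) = -3881.00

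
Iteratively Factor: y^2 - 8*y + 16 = (y - 4)*(y - 4)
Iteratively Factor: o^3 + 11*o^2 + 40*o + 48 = (o + 3)*(o^2 + 8*o + 16) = (o + 3)*(o + 4)*(o + 4)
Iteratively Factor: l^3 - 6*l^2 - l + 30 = (l - 3)*(l^2 - 3*l - 10) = (l - 3)*(l + 2)*(l - 5)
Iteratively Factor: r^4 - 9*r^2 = (r + 3)*(r^3 - 3*r^2) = r*(r + 3)*(r^2 - 3*r) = r*(r - 3)*(r + 3)*(r)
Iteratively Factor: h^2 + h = (h + 1)*(h)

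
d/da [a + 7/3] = 1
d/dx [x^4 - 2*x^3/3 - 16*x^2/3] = 2*x*(6*x^2 - 3*x - 16)/3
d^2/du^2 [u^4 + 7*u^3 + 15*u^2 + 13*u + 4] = 12*u^2 + 42*u + 30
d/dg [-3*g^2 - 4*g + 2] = -6*g - 4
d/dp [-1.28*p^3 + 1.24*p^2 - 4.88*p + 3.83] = -3.84*p^2 + 2.48*p - 4.88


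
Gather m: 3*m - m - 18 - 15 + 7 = 2*m - 26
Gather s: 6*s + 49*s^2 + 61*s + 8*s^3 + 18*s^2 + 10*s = 8*s^3 + 67*s^2 + 77*s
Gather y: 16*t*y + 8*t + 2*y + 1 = 8*t + y*(16*t + 2) + 1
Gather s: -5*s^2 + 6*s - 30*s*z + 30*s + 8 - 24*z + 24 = -5*s^2 + s*(36 - 30*z) - 24*z + 32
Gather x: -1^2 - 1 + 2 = 0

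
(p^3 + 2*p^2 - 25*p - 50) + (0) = p^3 + 2*p^2 - 25*p - 50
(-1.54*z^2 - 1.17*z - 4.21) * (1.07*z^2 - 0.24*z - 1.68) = -1.6478*z^4 - 0.8823*z^3 - 1.6367*z^2 + 2.976*z + 7.0728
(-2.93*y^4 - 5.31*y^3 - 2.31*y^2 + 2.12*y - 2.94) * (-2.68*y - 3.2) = 7.8524*y^5 + 23.6068*y^4 + 23.1828*y^3 + 1.7104*y^2 + 1.0952*y + 9.408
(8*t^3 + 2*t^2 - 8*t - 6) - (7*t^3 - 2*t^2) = t^3 + 4*t^2 - 8*t - 6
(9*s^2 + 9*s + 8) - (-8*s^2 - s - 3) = 17*s^2 + 10*s + 11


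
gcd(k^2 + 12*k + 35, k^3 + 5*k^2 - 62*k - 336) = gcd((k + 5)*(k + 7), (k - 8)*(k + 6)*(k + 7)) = k + 7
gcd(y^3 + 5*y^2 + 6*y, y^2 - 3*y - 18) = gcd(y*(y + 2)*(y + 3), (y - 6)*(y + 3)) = y + 3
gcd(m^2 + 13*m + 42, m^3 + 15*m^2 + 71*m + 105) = m + 7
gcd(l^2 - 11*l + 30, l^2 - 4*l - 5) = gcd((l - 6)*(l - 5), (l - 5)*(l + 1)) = l - 5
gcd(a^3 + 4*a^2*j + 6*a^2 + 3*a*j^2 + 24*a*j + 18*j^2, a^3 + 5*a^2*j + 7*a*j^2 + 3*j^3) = a^2 + 4*a*j + 3*j^2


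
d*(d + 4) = d^2 + 4*d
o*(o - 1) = o^2 - o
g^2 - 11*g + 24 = (g - 8)*(g - 3)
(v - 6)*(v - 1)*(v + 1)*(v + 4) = v^4 - 2*v^3 - 25*v^2 + 2*v + 24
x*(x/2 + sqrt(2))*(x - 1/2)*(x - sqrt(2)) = x^4/2 - x^3/4 + sqrt(2)*x^3/2 - 2*x^2 - sqrt(2)*x^2/4 + x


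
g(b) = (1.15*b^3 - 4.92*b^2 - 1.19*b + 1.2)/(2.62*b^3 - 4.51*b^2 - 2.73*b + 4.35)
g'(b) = (-7.86*b^2 + 9.02*b + 2.73)*(1.15*b^3 - 4.92*b^2 - 1.19*b + 1.2)/(2.62*b^3 - 4.51*b^2 - 2.73*b + 4.35)^2 + (3.45*b^2 - 9.84*b - 1.19)/(2.62*b^3 - 4.51*b^2 - 2.73*b + 4.35) = (7.7039*b^4 - 0.0434000000000054*b^3 + 13.6402*b^2 - 31.98*b - 1.9005)/(6.8644*b^6 - 23.6324*b^5 + 6.0349*b^4 + 47.4186*b^3 - 31.7841*b^2 - 23.751*b + 18.9225)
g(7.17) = 0.23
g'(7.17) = 0.04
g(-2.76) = 0.74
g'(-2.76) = 0.11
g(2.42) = -1.68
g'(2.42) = 3.69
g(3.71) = -0.19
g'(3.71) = 0.35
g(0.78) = -3.02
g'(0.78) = -30.31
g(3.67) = -0.20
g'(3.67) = 0.37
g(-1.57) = 1.07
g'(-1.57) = 0.81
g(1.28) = 5.75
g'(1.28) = 0.09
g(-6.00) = 0.59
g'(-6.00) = 0.02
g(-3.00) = 0.71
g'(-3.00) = 0.09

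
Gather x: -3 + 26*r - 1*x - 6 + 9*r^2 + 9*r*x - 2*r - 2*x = 9*r^2 + 24*r + x*(9*r - 3) - 9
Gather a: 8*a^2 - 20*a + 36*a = 8*a^2 + 16*a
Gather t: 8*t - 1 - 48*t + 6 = 5 - 40*t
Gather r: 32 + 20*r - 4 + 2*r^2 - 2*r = 2*r^2 + 18*r + 28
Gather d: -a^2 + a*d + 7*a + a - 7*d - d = -a^2 + 8*a + d*(a - 8)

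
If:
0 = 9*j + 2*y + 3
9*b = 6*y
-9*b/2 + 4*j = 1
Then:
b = -2/5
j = -1/5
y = -3/5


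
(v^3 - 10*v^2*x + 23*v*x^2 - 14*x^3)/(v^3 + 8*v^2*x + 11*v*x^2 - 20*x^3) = (v^2 - 9*v*x + 14*x^2)/(v^2 + 9*v*x + 20*x^2)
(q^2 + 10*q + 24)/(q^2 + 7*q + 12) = (q + 6)/(q + 3)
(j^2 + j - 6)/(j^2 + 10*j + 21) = (j - 2)/(j + 7)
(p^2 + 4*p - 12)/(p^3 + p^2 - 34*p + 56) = (p + 6)/(p^2 + 3*p - 28)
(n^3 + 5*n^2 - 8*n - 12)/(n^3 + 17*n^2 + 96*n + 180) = (n^2 - n - 2)/(n^2 + 11*n + 30)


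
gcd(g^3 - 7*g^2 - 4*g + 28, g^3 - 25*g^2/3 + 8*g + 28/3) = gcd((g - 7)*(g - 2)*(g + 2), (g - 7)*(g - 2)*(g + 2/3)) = g^2 - 9*g + 14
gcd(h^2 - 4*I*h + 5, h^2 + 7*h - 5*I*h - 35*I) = h - 5*I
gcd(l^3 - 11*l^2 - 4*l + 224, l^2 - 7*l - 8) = l - 8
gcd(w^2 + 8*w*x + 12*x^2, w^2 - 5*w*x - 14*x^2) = w + 2*x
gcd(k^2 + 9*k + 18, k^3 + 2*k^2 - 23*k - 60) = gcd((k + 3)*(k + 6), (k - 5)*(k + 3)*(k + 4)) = k + 3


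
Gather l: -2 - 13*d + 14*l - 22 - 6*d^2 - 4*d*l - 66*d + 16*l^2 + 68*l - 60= -6*d^2 - 79*d + 16*l^2 + l*(82 - 4*d) - 84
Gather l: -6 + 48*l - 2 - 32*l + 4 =16*l - 4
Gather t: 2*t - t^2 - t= -t^2 + t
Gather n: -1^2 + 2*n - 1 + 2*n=4*n - 2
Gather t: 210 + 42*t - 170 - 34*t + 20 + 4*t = 12*t + 60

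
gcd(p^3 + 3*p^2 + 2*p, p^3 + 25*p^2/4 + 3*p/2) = p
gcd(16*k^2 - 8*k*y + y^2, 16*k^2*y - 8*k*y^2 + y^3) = 16*k^2 - 8*k*y + y^2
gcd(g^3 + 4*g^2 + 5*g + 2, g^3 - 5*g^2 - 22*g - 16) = g^2 + 3*g + 2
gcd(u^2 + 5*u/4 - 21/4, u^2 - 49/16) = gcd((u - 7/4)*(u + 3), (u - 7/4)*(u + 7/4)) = u - 7/4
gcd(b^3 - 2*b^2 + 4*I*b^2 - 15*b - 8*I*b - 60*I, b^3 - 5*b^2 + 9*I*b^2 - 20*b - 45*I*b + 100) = b^2 + b*(-5 + 4*I) - 20*I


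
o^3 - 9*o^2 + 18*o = o*(o - 6)*(o - 3)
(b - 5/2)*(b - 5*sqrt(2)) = b^2 - 5*sqrt(2)*b - 5*b/2 + 25*sqrt(2)/2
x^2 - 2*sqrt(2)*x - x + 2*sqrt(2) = (x - 1)*(x - 2*sqrt(2))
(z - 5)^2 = z^2 - 10*z + 25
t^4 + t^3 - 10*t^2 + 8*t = t*(t - 2)*(t - 1)*(t + 4)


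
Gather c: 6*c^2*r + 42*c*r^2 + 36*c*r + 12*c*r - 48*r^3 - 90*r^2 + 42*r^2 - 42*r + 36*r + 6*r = 6*c^2*r + c*(42*r^2 + 48*r) - 48*r^3 - 48*r^2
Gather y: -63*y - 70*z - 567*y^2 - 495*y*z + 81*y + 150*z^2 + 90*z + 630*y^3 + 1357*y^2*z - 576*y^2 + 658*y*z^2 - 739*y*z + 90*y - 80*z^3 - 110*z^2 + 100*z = 630*y^3 + y^2*(1357*z - 1143) + y*(658*z^2 - 1234*z + 108) - 80*z^3 + 40*z^2 + 120*z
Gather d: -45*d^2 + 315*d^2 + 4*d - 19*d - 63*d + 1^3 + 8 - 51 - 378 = 270*d^2 - 78*d - 420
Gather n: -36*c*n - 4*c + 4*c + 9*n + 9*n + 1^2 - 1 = n*(18 - 36*c)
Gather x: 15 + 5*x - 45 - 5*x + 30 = 0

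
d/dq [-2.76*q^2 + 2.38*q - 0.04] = 2.38 - 5.52*q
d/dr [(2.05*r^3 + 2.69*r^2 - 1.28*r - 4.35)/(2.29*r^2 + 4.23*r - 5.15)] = (4.6945*r^4 + 17.343*r^3 - 17.3626*r^2 - 7.784*r + 24.9925)/(5.2441*r^4 + 19.3734*r^3 - 5.6941*r^2 - 43.569*r + 26.5225)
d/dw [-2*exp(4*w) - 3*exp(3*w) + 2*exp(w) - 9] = (-8*exp(3*w) - 9*exp(2*w) + 2)*exp(w)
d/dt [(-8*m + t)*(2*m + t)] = -6*m + 2*t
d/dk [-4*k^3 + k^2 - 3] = 2*k*(1 - 6*k)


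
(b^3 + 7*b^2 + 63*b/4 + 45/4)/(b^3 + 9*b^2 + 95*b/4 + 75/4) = (b + 3)/(b + 5)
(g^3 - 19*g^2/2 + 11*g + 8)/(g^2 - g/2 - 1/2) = (g^2 - 10*g + 16)/(g - 1)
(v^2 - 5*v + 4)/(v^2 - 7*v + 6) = (v - 4)/(v - 6)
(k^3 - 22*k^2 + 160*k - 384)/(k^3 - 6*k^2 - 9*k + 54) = (k^2 - 16*k + 64)/(k^2 - 9)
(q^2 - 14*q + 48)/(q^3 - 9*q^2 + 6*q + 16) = (q - 6)/(q^2 - q - 2)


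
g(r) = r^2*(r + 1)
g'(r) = r^2 + 2*r*(r + 1) = r*(3*r + 2)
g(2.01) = 12.16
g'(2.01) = 16.14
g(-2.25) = -6.33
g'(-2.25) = 10.69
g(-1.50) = -1.12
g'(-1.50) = 3.75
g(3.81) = 69.82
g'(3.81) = 51.17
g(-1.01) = -0.01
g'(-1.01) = 1.04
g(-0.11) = 0.01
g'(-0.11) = -0.18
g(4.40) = 104.54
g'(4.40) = 66.88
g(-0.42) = 0.10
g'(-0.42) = -0.31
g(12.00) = 1872.00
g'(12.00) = 456.00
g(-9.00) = -648.00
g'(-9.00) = 225.00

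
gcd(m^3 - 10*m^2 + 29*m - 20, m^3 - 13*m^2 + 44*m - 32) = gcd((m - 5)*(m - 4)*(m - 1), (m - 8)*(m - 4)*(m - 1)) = m^2 - 5*m + 4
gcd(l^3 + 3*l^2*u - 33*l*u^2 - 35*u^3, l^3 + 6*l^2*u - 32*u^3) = 1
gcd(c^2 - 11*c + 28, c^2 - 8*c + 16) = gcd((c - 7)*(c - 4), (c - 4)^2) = c - 4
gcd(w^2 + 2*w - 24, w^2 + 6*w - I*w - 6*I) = w + 6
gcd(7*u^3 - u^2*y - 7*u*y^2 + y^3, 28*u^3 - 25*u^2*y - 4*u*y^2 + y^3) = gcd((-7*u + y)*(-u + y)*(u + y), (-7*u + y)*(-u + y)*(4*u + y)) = 7*u^2 - 8*u*y + y^2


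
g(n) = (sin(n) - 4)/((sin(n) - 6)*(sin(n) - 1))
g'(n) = -(sin(n) - 4)*cos(n)/((sin(n) - 6)*(sin(n) - 1)^2) + cos(n)/((sin(n) - 6)*(sin(n) - 1)) - (sin(n) - 4)*cos(n)/((sin(n) - 6)^2*(sin(n) - 1))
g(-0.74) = -0.42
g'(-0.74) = -0.16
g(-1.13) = -0.37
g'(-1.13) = -0.07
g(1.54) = -1265.45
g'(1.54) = -82170.23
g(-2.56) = -0.45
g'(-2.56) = 0.22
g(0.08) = -0.72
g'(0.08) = -0.72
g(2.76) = -1.03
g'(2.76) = 1.43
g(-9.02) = -0.49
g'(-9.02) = 0.29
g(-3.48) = -0.97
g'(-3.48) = 1.28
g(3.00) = -0.77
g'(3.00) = 0.82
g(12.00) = -0.45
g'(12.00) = -0.22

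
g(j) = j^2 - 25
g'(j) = 2*j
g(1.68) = -22.18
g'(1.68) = 3.36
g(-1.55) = -22.60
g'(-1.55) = -3.10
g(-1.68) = -22.18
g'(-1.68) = -3.36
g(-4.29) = -6.60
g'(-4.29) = -8.58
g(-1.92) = -21.31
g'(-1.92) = -3.84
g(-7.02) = 24.28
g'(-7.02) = -14.04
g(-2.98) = -16.12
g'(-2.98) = -5.96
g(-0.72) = -24.48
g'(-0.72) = -1.44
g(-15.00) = 200.00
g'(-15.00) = -30.00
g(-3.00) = -16.00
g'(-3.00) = -6.00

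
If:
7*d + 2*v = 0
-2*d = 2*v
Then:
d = 0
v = 0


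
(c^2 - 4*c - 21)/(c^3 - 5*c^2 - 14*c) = (c + 3)/(c*(c + 2))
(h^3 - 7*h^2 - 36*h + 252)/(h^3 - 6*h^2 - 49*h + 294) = (h + 6)/(h + 7)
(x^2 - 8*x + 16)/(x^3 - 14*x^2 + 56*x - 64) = (x - 4)/(x^2 - 10*x + 16)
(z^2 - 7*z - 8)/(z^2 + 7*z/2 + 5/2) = 2*(z - 8)/(2*z + 5)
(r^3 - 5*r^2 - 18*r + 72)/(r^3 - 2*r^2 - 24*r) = (r - 3)/r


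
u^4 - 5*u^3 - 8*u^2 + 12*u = u*(u - 6)*(u - 1)*(u + 2)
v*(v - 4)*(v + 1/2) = v^3 - 7*v^2/2 - 2*v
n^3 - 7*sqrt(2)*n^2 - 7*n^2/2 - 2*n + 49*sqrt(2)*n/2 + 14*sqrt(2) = (n - 4)*(n + 1/2)*(n - 7*sqrt(2))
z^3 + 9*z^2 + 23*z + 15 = (z + 1)*(z + 3)*(z + 5)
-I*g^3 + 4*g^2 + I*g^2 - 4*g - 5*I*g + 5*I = (g - I)*(g + 5*I)*(-I*g + I)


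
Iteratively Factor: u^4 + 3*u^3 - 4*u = (u)*(u^3 + 3*u^2 - 4) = u*(u - 1)*(u^2 + 4*u + 4) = u*(u - 1)*(u + 2)*(u + 2)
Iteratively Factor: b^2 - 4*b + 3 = (b - 1)*(b - 3)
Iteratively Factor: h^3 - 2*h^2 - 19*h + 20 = (h - 5)*(h^2 + 3*h - 4) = (h - 5)*(h + 4)*(h - 1)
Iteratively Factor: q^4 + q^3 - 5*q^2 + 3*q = (q + 3)*(q^3 - 2*q^2 + q) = (q - 1)*(q + 3)*(q^2 - q) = q*(q - 1)*(q + 3)*(q - 1)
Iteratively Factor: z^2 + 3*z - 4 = (z + 4)*(z - 1)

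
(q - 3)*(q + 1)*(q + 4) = q^3 + 2*q^2 - 11*q - 12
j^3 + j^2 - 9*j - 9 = (j - 3)*(j + 1)*(j + 3)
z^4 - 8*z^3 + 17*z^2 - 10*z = z*(z - 5)*(z - 2)*(z - 1)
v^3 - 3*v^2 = v^2*(v - 3)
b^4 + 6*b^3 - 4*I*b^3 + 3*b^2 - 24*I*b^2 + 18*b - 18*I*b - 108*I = (b + 6)*(b - 3*I)^2*(b + 2*I)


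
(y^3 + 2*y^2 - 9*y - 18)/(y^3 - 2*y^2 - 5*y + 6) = (y + 3)/(y - 1)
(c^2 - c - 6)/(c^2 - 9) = (c + 2)/(c + 3)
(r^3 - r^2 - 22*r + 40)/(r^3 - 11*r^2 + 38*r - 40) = (r + 5)/(r - 5)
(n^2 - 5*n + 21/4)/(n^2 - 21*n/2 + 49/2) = (n - 3/2)/(n - 7)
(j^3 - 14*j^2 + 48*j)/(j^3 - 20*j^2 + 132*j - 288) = j/(j - 6)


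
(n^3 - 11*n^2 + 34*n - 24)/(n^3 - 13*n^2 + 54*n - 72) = (n - 1)/(n - 3)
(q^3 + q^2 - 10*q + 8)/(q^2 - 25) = (q^3 + q^2 - 10*q + 8)/(q^2 - 25)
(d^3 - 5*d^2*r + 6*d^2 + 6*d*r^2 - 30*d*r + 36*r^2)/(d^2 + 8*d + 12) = (d^2 - 5*d*r + 6*r^2)/(d + 2)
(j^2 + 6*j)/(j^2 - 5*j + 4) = j*(j + 6)/(j^2 - 5*j + 4)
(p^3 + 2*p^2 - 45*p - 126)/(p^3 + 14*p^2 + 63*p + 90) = (p - 7)/(p + 5)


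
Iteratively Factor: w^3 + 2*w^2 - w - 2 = (w + 1)*(w^2 + w - 2) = (w - 1)*(w + 1)*(w + 2)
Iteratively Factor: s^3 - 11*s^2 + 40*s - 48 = (s - 4)*(s^2 - 7*s + 12) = (s - 4)*(s - 3)*(s - 4)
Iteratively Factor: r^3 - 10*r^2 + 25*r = (r - 5)*(r^2 - 5*r) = r*(r - 5)*(r - 5)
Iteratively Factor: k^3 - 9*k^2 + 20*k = (k - 5)*(k^2 - 4*k) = k*(k - 5)*(k - 4)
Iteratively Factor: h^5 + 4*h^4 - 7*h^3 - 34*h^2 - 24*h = (h + 2)*(h^4 + 2*h^3 - 11*h^2 - 12*h) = (h + 1)*(h + 2)*(h^3 + h^2 - 12*h) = (h + 1)*(h + 2)*(h + 4)*(h^2 - 3*h) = (h - 3)*(h + 1)*(h + 2)*(h + 4)*(h)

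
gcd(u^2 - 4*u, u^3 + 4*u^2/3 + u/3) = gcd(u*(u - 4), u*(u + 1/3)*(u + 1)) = u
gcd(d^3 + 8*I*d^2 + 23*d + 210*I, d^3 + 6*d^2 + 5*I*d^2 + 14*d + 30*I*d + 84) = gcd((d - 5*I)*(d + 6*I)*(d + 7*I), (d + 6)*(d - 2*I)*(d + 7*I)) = d + 7*I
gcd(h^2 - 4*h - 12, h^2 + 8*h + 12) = h + 2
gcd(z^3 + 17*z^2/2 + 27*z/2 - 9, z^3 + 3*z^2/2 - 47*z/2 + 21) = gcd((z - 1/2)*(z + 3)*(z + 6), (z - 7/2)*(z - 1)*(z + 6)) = z + 6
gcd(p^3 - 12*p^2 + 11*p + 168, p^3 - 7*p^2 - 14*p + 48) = p^2 - 5*p - 24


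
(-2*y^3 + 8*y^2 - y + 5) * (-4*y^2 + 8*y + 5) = 8*y^5 - 48*y^4 + 58*y^3 + 12*y^2 + 35*y + 25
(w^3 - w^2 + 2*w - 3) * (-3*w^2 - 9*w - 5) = -3*w^5 - 6*w^4 - 2*w^3 - 4*w^2 + 17*w + 15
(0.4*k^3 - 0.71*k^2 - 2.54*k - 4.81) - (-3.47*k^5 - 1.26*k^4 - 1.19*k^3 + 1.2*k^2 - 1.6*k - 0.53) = 3.47*k^5 + 1.26*k^4 + 1.59*k^3 - 1.91*k^2 - 0.94*k - 4.28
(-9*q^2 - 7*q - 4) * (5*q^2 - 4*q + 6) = -45*q^4 + q^3 - 46*q^2 - 26*q - 24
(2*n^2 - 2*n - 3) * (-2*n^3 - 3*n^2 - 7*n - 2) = -4*n^5 - 2*n^4 - 2*n^3 + 19*n^2 + 25*n + 6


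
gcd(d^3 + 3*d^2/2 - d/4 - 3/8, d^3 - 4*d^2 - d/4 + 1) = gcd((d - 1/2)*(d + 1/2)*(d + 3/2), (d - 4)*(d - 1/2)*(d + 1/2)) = d^2 - 1/4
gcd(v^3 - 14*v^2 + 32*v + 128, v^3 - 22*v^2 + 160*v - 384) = v^2 - 16*v + 64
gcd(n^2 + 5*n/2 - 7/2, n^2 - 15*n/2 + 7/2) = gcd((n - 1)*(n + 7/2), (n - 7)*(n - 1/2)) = 1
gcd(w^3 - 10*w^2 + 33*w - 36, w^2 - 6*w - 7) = 1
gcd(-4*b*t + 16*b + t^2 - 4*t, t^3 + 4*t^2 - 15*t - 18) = 1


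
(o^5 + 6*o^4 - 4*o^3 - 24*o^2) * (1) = o^5 + 6*o^4 - 4*o^3 - 24*o^2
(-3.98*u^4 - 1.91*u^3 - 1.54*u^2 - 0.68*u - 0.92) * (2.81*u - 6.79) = -11.1838*u^5 + 21.6571*u^4 + 8.6415*u^3 + 8.5458*u^2 + 2.032*u + 6.2468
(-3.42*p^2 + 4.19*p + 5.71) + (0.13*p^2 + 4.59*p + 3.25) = -3.29*p^2 + 8.78*p + 8.96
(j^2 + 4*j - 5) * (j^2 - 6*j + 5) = j^4 - 2*j^3 - 24*j^2 + 50*j - 25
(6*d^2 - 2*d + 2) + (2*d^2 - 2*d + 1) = 8*d^2 - 4*d + 3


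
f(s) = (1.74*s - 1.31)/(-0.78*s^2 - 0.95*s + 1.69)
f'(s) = (1.56*s + 0.95)*(1.74*s - 1.31)/(-0.78*s^2 - 0.95*s + 1.69)^2 + 1.74/(-0.78*s^2 - 0.95*s + 1.69) = (1.3572*s^2 - 2.0436*s + 1.6961)/(0.6084*s^4 + 1.482*s^3 - 1.7339*s^2 - 3.211*s + 2.8561)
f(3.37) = -0.44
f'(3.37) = 0.10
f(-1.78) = -4.84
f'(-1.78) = 11.64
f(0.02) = -0.76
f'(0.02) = 0.59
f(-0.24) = -0.92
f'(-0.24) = 0.65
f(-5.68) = 0.62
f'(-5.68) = 0.17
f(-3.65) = 1.46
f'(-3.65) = 0.99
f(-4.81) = 0.82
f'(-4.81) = 0.31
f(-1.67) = -3.83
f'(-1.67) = 7.33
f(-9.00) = 0.32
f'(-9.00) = 0.05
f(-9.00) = 0.32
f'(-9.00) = 0.05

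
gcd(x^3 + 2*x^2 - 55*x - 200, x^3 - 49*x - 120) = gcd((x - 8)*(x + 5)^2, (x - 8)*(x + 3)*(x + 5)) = x^2 - 3*x - 40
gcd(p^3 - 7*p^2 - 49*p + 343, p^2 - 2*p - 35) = p - 7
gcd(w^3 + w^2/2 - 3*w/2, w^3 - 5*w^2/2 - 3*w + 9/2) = w^2 + w/2 - 3/2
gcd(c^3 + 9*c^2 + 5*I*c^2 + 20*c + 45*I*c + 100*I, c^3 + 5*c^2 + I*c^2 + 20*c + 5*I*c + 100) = c^2 + c*(5 + 5*I) + 25*I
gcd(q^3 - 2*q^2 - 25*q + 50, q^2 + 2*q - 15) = q + 5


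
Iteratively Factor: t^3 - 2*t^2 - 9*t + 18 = (t - 3)*(t^2 + t - 6) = (t - 3)*(t + 3)*(t - 2)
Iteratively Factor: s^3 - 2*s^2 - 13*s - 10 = (s + 2)*(s^2 - 4*s - 5) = (s + 1)*(s + 2)*(s - 5)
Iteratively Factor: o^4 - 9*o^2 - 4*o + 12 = (o + 2)*(o^3 - 2*o^2 - 5*o + 6) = (o + 2)^2*(o^2 - 4*o + 3) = (o - 1)*(o + 2)^2*(o - 3)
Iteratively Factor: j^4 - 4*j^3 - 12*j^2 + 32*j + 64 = (j - 4)*(j^3 - 12*j - 16) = (j - 4)*(j + 2)*(j^2 - 2*j - 8) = (j - 4)*(j + 2)^2*(j - 4)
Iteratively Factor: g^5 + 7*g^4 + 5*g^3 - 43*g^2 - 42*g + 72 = (g + 3)*(g^4 + 4*g^3 - 7*g^2 - 22*g + 24) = (g - 1)*(g + 3)*(g^3 + 5*g^2 - 2*g - 24) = (g - 1)*(g + 3)*(g + 4)*(g^2 + g - 6) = (g - 2)*(g - 1)*(g + 3)*(g + 4)*(g + 3)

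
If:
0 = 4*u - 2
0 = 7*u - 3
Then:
No Solution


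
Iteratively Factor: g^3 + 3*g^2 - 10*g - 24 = (g - 3)*(g^2 + 6*g + 8) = (g - 3)*(g + 2)*(g + 4)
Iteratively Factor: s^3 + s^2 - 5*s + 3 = (s - 1)*(s^2 + 2*s - 3) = (s - 1)^2*(s + 3)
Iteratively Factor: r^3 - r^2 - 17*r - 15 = (r + 3)*(r^2 - 4*r - 5) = (r + 1)*(r + 3)*(r - 5)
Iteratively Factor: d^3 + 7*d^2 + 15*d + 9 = (d + 3)*(d^2 + 4*d + 3) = (d + 1)*(d + 3)*(d + 3)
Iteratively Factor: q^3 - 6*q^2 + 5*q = (q)*(q^2 - 6*q + 5) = q*(q - 1)*(q - 5)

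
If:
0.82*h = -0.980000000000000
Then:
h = -1.20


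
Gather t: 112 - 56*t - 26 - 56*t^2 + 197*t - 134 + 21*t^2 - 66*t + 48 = -35*t^2 + 75*t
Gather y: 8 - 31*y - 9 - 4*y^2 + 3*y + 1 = -4*y^2 - 28*y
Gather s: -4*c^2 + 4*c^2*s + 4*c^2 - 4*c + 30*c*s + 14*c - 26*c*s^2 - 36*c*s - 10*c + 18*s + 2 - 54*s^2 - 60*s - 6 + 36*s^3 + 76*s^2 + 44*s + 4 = 36*s^3 + s^2*(22 - 26*c) + s*(4*c^2 - 6*c + 2)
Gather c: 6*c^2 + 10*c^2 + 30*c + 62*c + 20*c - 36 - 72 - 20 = 16*c^2 + 112*c - 128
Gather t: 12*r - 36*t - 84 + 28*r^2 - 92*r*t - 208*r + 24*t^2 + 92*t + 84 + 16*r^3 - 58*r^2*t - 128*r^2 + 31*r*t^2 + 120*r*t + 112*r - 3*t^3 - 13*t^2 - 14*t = 16*r^3 - 100*r^2 - 84*r - 3*t^3 + t^2*(31*r + 11) + t*(-58*r^2 + 28*r + 42)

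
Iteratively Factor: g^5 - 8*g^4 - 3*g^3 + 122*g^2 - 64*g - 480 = (g - 4)*(g^4 - 4*g^3 - 19*g^2 + 46*g + 120) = (g - 4)^2*(g^3 - 19*g - 30) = (g - 4)^2*(g + 2)*(g^2 - 2*g - 15) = (g - 4)^2*(g + 2)*(g + 3)*(g - 5)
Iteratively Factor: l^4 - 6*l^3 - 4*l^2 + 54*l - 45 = (l - 3)*(l^3 - 3*l^2 - 13*l + 15) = (l - 3)*(l - 1)*(l^2 - 2*l - 15) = (l - 5)*(l - 3)*(l - 1)*(l + 3)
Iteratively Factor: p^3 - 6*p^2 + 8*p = (p)*(p^2 - 6*p + 8) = p*(p - 2)*(p - 4)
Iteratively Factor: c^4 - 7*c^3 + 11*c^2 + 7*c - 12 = (c - 1)*(c^3 - 6*c^2 + 5*c + 12) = (c - 1)*(c + 1)*(c^2 - 7*c + 12) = (c - 4)*(c - 1)*(c + 1)*(c - 3)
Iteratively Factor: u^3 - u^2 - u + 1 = (u - 1)*(u^2 - 1) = (u - 1)^2*(u + 1)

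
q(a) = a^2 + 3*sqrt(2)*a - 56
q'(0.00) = 4.24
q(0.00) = -56.00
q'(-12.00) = -19.76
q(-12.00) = 37.09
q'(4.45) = 13.14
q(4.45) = -17.32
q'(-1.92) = 0.40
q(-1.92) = -60.46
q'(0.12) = 4.48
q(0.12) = -55.48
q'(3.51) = 11.26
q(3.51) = -28.79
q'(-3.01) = -1.78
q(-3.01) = -59.71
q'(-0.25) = 3.74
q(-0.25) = -57.00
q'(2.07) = 8.38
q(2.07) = -42.93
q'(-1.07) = 2.10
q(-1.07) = -59.39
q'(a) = 2*a + 3*sqrt(2)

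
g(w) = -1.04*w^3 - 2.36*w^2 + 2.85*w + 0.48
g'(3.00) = -39.39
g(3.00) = -40.29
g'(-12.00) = -389.79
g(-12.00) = 1423.56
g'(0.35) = 0.82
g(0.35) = 1.14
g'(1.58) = -12.40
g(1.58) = -5.01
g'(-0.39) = 4.22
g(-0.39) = -0.93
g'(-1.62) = 2.31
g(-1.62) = -5.91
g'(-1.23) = 3.94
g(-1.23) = -4.66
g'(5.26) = -108.30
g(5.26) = -201.18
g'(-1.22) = 3.96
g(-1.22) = -4.62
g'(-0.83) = 4.62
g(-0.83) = -2.92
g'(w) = -3.12*w^2 - 4.72*w + 2.85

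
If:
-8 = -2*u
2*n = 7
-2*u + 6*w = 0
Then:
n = 7/2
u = 4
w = 4/3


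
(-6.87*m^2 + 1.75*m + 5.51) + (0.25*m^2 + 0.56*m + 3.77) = -6.62*m^2 + 2.31*m + 9.28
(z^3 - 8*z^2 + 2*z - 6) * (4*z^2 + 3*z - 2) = 4*z^5 - 29*z^4 - 18*z^3 - 2*z^2 - 22*z + 12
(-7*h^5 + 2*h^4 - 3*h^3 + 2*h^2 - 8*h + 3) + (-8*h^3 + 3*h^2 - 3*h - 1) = -7*h^5 + 2*h^4 - 11*h^3 + 5*h^2 - 11*h + 2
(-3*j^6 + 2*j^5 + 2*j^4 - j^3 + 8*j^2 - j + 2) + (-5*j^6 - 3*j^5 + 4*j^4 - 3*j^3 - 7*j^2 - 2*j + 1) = -8*j^6 - j^5 + 6*j^4 - 4*j^3 + j^2 - 3*j + 3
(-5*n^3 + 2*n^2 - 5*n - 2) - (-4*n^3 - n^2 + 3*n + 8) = -n^3 + 3*n^2 - 8*n - 10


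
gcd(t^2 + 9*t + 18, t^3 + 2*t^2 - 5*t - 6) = t + 3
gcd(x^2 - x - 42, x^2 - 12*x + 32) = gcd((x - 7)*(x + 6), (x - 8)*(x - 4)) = 1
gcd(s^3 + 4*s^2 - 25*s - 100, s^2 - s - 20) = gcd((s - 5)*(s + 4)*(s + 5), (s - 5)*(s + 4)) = s^2 - s - 20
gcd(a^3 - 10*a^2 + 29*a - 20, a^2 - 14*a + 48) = 1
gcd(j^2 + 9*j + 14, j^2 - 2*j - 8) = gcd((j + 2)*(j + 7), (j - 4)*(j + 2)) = j + 2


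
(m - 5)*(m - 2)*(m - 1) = m^3 - 8*m^2 + 17*m - 10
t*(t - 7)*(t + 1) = t^3 - 6*t^2 - 7*t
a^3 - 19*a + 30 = (a - 3)*(a - 2)*(a + 5)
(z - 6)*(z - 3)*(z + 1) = z^3 - 8*z^2 + 9*z + 18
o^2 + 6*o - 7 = (o - 1)*(o + 7)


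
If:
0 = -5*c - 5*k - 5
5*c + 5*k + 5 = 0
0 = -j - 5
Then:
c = -k - 1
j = -5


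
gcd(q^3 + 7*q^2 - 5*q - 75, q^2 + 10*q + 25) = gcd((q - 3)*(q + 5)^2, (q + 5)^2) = q^2 + 10*q + 25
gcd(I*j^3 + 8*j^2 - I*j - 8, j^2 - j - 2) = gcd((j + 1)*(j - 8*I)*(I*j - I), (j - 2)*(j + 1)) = j + 1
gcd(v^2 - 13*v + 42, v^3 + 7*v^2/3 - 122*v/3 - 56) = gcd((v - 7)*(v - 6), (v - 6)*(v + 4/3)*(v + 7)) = v - 6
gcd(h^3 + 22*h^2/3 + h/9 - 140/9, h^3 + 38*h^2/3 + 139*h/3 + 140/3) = h^2 + 26*h/3 + 35/3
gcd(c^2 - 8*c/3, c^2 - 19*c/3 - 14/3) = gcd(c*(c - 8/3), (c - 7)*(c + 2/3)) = 1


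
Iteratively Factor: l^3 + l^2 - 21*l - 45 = (l + 3)*(l^2 - 2*l - 15) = (l + 3)^2*(l - 5)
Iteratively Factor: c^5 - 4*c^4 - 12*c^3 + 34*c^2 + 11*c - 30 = (c + 1)*(c^4 - 5*c^3 - 7*c^2 + 41*c - 30) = (c - 5)*(c + 1)*(c^3 - 7*c + 6) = (c - 5)*(c - 2)*(c + 1)*(c^2 + 2*c - 3) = (c - 5)*(c - 2)*(c + 1)*(c + 3)*(c - 1)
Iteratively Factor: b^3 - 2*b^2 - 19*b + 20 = (b - 1)*(b^2 - b - 20) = (b - 5)*(b - 1)*(b + 4)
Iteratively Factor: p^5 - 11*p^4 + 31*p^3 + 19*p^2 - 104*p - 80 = (p + 1)*(p^4 - 12*p^3 + 43*p^2 - 24*p - 80) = (p - 4)*(p + 1)*(p^3 - 8*p^2 + 11*p + 20) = (p - 4)^2*(p + 1)*(p^2 - 4*p - 5) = (p - 5)*(p - 4)^2*(p + 1)*(p + 1)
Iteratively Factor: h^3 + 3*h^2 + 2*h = (h)*(h^2 + 3*h + 2) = h*(h + 2)*(h + 1)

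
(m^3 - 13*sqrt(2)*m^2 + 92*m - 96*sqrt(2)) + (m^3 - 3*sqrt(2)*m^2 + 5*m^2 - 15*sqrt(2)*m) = 2*m^3 - 16*sqrt(2)*m^2 + 5*m^2 - 15*sqrt(2)*m + 92*m - 96*sqrt(2)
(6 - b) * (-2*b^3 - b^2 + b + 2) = 2*b^4 - 11*b^3 - 7*b^2 + 4*b + 12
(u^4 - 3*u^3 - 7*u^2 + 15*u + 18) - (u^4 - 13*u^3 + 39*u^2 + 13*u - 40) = 10*u^3 - 46*u^2 + 2*u + 58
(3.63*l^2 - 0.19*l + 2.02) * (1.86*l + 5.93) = 6.7518*l^3 + 21.1725*l^2 + 2.6305*l + 11.9786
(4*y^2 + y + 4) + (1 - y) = 4*y^2 + 5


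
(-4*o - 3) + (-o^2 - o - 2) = -o^2 - 5*o - 5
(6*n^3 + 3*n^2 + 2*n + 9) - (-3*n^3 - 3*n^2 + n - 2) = 9*n^3 + 6*n^2 + n + 11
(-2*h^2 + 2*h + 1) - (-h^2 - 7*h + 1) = -h^2 + 9*h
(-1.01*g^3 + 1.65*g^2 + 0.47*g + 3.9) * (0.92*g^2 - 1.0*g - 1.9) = -0.9292*g^5 + 2.528*g^4 + 0.7014*g^3 - 0.0169999999999997*g^2 - 4.793*g - 7.41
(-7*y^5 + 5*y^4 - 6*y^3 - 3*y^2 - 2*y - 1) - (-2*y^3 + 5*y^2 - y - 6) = -7*y^5 + 5*y^4 - 4*y^3 - 8*y^2 - y + 5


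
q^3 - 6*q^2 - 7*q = q*(q - 7)*(q + 1)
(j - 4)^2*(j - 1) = j^3 - 9*j^2 + 24*j - 16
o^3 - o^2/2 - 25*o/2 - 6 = (o - 4)*(o + 1/2)*(o + 3)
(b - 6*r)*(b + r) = b^2 - 5*b*r - 6*r^2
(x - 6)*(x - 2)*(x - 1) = x^3 - 9*x^2 + 20*x - 12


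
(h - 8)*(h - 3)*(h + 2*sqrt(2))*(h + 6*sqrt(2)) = h^4 - 11*h^3 + 8*sqrt(2)*h^3 - 88*sqrt(2)*h^2 + 48*h^2 - 264*h + 192*sqrt(2)*h + 576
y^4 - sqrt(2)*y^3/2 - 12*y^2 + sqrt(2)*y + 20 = (y - 5*sqrt(2)/2)*(y - sqrt(2))*(y + sqrt(2))*(y + 2*sqrt(2))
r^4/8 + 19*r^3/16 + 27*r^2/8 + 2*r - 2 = (r/4 + 1)*(r/2 + 1)*(r - 1/2)*(r + 4)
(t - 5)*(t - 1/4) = t^2 - 21*t/4 + 5/4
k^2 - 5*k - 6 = (k - 6)*(k + 1)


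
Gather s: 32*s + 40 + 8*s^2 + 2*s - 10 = 8*s^2 + 34*s + 30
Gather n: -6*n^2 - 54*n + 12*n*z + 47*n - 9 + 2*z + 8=-6*n^2 + n*(12*z - 7) + 2*z - 1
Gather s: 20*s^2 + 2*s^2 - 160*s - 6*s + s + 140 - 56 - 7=22*s^2 - 165*s + 77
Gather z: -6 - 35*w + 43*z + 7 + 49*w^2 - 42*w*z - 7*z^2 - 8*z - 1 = 49*w^2 - 35*w - 7*z^2 + z*(35 - 42*w)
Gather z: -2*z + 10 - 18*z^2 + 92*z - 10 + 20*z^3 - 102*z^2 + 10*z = 20*z^3 - 120*z^2 + 100*z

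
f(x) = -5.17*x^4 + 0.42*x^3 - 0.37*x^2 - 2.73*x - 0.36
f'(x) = -20.68*x^3 + 1.26*x^2 - 0.74*x - 2.73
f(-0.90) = -1.90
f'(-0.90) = 14.03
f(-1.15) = -7.39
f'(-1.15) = 31.24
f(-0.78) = -0.57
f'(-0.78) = 8.43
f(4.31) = -1769.39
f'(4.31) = -1638.22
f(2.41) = -177.61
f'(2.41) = -286.66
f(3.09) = -471.27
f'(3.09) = -603.12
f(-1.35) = -15.55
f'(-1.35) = 51.45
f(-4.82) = -2833.31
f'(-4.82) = 2345.86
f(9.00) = -33669.09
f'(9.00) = -14983.05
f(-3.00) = -425.61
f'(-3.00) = 569.19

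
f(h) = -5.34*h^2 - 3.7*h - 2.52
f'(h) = -10.68*h - 3.7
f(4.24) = -114.21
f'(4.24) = -48.98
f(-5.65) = -152.08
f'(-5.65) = 56.64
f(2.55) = -46.68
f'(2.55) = -30.93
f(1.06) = -12.44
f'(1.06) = -15.02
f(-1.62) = -10.54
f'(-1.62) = 13.60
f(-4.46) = -92.24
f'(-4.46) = 43.93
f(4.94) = -151.11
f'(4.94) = -56.46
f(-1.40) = -7.81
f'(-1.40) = 11.25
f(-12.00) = -727.08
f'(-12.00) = 124.46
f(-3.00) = -39.48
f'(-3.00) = 28.34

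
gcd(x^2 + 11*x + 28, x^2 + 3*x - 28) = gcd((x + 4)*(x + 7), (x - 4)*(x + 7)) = x + 7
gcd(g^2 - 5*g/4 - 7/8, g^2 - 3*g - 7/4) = g + 1/2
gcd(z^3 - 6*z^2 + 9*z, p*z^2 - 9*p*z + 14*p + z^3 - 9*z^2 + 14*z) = 1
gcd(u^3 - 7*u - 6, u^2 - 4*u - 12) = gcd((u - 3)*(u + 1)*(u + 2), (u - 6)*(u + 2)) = u + 2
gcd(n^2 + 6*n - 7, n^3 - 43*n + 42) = n^2 + 6*n - 7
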